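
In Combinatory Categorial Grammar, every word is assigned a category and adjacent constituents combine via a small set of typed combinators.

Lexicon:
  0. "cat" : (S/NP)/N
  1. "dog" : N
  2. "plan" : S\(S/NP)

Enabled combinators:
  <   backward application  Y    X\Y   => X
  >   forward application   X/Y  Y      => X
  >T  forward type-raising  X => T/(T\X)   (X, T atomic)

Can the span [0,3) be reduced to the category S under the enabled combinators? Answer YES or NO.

YES

[0,3] S   <
  [0,2] S/NP   >
    [0,1] "cat" : (S/NP)/N
    [1,2] "dog" : N
  [2,3] "plan" : S\(S/NP)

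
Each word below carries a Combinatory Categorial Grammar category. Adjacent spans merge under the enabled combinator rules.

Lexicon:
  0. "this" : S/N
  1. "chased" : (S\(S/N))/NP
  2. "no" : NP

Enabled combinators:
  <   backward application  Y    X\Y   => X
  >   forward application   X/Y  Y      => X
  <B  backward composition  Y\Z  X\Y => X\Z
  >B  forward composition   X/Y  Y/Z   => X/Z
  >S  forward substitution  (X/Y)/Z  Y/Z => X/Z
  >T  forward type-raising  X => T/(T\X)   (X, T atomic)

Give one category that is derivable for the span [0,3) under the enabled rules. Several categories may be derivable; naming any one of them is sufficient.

[0,3] S   <
  [0,1] "this" : S/N
  [1,3] S\(S/N)   >
    [1,2] "chased" : (S\(S/N))/NP
    [2,3] "no" : NP

S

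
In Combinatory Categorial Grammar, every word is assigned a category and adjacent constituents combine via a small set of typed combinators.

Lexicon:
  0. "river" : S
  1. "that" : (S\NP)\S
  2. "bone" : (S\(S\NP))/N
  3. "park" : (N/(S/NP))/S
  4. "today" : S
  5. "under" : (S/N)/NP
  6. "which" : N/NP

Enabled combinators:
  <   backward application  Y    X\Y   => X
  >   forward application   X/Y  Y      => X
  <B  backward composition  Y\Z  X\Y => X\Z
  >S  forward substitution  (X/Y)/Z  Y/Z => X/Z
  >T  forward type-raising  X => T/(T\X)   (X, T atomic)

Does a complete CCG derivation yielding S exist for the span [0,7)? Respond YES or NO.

YES

[0,7] S   <
  [0,2] S\NP   <
    [0,1] "river" : S
    [1,2] "that" : (S\NP)\S
  [2,7] S\(S\NP)   >
    [2,3] "bone" : (S\(S\NP))/N
    [3,7] N   >
      [3,5] N/(S/NP)   >
        [3,4] "park" : (N/(S/NP))/S
        [4,5] "today" : S
      [5,7] S/NP   >S
        [5,6] "under" : (S/N)/NP
        [6,7] "which" : N/NP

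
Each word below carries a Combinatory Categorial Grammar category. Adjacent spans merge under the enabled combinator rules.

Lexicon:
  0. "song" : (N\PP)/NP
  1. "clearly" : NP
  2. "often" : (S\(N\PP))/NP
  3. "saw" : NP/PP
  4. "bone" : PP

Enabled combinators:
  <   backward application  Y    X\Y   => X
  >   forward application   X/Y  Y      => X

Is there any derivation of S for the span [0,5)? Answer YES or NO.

[0,5] S   <
  [0,2] N\PP   >
    [0,1] "song" : (N\PP)/NP
    [1,2] "clearly" : NP
  [2,5] S\(N\PP)   >
    [2,3] "often" : (S\(N\PP))/NP
    [3,5] NP   >
      [3,4] "saw" : NP/PP
      [4,5] "bone" : PP

YES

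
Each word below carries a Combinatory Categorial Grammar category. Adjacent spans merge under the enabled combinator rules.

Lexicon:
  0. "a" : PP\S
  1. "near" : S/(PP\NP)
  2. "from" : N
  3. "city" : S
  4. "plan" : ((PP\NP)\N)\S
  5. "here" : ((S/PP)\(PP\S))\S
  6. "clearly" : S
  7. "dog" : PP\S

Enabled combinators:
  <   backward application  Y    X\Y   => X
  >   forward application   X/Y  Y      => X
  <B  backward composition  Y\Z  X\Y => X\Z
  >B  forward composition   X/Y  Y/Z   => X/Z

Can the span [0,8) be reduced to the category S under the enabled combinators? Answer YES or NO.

YES

[0,8] S   >
  [0,6] S/PP   <
    [0,1] "a" : PP\S
    [1,6] (S/PP)\(PP\S)   <
      [1,5] S   >
        [1,2] "near" : S/(PP\NP)
        [2,5] PP\NP   <
          [2,3] "from" : N
          [3,5] (PP\NP)\N   <
            [3,4] "city" : S
            [4,5] "plan" : ((PP\NP)\N)\S
      [5,6] "here" : ((S/PP)\(PP\S))\S
  [6,8] PP   <
    [6,7] "clearly" : S
    [7,8] "dog" : PP\S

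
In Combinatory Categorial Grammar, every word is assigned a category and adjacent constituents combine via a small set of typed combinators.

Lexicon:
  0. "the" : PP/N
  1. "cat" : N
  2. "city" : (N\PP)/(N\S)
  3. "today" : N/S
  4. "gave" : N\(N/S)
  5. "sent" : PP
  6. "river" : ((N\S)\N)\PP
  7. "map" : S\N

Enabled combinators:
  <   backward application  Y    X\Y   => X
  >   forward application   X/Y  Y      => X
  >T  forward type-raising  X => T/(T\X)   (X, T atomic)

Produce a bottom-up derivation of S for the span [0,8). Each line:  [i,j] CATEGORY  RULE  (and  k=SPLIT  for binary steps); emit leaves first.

[0,1] PP/N  lex  "the"
[1,2] N  lex  "cat"
[0,2] PP  >  k=1
[2,3] (N\PP)/(N\S)  lex  "city"
[3,4] N/S  lex  "today"
[4,5] N\(N/S)  lex  "gave"
[3,5] N  <  k=4
[5,6] PP  lex  "sent"
[6,7] ((N\S)\N)\PP  lex  "river"
[5,7] (N\S)\N  <  k=6
[3,7] N\S  <  k=5
[2,7] N\PP  >  k=3
[0,7] N  <  k=2
[7,8] S\N  lex  "map"
[0,8] S  <  k=7

[0,8] S   <
  [0,7] N   <
    [0,2] PP   >
      [0,1] "the" : PP/N
      [1,2] "cat" : N
    [2,7] N\PP   >
      [2,3] "city" : (N\PP)/(N\S)
      [3,7] N\S   <
        [3,5] N   <
          [3,4] "today" : N/S
          [4,5] "gave" : N\(N/S)
        [5,7] (N\S)\N   <
          [5,6] "sent" : PP
          [6,7] "river" : ((N\S)\N)\PP
  [7,8] "map" : S\N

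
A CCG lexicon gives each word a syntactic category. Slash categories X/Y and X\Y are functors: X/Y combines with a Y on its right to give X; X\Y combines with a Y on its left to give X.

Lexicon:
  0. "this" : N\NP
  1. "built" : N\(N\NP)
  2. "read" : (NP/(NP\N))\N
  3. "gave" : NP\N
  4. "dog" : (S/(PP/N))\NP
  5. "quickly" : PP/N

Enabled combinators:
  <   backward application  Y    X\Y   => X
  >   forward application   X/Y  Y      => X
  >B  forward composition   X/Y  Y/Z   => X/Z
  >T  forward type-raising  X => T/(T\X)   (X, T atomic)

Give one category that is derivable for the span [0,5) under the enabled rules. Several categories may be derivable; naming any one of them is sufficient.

[0,6] S   >
  [0,5] S/(PP/N)   <
    [0,4] NP   >
      [0,3] NP/(NP\N)   <
        [0,2] N   <
          [0,1] "this" : N\NP
          [1,2] "built" : N\(N\NP)
        [2,3] "read" : (NP/(NP\N))\N
      [3,4] "gave" : NP\N
    [4,5] "dog" : (S/(PP/N))\NP
  [5,6] "quickly" : PP/N

S/(PP/N)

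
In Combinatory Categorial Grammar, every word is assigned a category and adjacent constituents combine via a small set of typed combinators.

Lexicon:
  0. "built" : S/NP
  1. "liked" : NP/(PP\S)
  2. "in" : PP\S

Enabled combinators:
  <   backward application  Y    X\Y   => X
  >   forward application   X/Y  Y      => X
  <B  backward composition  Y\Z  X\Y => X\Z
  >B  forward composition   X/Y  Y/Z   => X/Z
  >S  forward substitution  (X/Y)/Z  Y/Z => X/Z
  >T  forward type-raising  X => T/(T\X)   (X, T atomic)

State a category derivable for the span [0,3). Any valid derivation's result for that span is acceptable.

S

[0,3] S   >
  [0,1] "built" : S/NP
  [1,3] NP   >
    [1,2] "liked" : NP/(PP\S)
    [2,3] "in" : PP\S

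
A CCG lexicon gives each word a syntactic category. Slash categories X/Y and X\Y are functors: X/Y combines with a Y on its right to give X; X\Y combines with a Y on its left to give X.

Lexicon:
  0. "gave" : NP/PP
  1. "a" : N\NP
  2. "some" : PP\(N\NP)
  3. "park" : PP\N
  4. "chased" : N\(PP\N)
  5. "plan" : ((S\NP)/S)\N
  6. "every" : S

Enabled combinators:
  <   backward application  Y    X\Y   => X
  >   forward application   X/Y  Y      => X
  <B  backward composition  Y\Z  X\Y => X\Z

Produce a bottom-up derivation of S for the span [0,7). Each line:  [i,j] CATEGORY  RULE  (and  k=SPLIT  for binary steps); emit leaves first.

[0,1] NP/PP  lex  "gave"
[1,2] N\NP  lex  "a"
[2,3] PP\(N\NP)  lex  "some"
[1,3] PP  <  k=2
[0,3] NP  >  k=1
[3,4] PP\N  lex  "park"
[4,5] N\(PP\N)  lex  "chased"
[3,5] N  <  k=4
[5,6] ((S\NP)/S)\N  lex  "plan"
[3,6] (S\NP)/S  <  k=5
[6,7] S  lex  "every"
[3,7] S\NP  >  k=6
[0,7] S  <  k=3

[0,7] S   <
  [0,3] NP   >
    [0,1] "gave" : NP/PP
    [1,3] PP   <
      [1,2] "a" : N\NP
      [2,3] "some" : PP\(N\NP)
  [3,7] S\NP   >
    [3,6] (S\NP)/S   <
      [3,5] N   <
        [3,4] "park" : PP\N
        [4,5] "chased" : N\(PP\N)
      [5,6] "plan" : ((S\NP)/S)\N
    [6,7] "every" : S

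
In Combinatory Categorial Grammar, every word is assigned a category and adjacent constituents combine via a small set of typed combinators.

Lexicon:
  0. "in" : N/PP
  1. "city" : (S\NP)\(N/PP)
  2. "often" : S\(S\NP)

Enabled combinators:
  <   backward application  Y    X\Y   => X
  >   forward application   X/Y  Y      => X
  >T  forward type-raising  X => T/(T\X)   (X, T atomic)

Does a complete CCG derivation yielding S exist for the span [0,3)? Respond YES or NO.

YES

[0,3] S   <
  [0,2] S\NP   <
    [0,1] "in" : N/PP
    [1,2] "city" : (S\NP)\(N/PP)
  [2,3] "often" : S\(S\NP)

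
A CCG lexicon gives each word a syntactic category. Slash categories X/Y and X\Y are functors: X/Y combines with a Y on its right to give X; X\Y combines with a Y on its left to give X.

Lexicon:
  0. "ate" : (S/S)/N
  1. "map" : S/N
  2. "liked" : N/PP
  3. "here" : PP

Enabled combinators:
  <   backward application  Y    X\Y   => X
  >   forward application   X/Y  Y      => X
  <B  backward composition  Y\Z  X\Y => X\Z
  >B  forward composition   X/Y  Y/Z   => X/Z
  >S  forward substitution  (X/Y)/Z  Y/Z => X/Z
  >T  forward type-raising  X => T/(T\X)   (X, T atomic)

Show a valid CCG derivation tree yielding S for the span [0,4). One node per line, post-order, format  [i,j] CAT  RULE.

[0,4] S   >
  [0,2] S/N   >S
    [0,1] "ate" : (S/S)/N
    [1,2] "map" : S/N
  [2,4] N   >
    [2,3] "liked" : N/PP
    [3,4] "here" : PP

[0,1] (S/S)/N  lex  "ate"
[1,2] S/N  lex  "map"
[0,2] S/N  >S  k=1
[2,3] N/PP  lex  "liked"
[3,4] PP  lex  "here"
[2,4] N  >  k=3
[0,4] S  >  k=2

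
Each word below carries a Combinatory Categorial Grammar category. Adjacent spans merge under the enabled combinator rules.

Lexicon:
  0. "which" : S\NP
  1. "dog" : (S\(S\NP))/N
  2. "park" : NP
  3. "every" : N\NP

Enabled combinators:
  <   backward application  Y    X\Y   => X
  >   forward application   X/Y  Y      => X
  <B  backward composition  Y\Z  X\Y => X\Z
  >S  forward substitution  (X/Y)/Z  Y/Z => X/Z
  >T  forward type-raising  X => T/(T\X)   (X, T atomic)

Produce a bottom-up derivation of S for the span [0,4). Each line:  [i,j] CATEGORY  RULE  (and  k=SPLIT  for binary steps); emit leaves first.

[0,1] S\NP  lex  "which"
[1,2] (S\(S\NP))/N  lex  "dog"
[2,3] NP  lex  "park"
[2,3] N/(N\NP)  >T
[3,4] N\NP  lex  "every"
[2,4] N  >  k=3
[1,4] S\(S\NP)  >  k=2
[0,4] S  <  k=1

[0,4] S   <
  [0,1] "which" : S\NP
  [1,4] S\(S\NP)   >
    [1,2] "dog" : (S\(S\NP))/N
    [2,4] N   >
      [2,3] N/(N\NP)   >T
        [2,3] "park" : NP
      [3,4] "every" : N\NP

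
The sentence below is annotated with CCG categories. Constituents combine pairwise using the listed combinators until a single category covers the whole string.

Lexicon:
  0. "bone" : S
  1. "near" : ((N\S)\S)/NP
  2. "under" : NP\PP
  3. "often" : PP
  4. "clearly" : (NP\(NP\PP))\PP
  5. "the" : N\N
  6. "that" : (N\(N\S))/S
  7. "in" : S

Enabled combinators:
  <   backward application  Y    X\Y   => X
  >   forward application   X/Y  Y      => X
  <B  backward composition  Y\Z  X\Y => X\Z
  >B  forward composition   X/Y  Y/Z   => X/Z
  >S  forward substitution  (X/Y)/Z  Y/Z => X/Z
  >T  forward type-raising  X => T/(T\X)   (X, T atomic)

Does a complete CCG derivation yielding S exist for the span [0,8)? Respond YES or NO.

S ((N\S)\S)/NP NP\PP PP (NP\(NP\PP))\PP N\N (N\(N\S))/S S
CKY chart[0,8] = {N, N/(N\N), NP/(NP\N), PP/(PP\N), S/(S\N)}; S ∉ chart

NO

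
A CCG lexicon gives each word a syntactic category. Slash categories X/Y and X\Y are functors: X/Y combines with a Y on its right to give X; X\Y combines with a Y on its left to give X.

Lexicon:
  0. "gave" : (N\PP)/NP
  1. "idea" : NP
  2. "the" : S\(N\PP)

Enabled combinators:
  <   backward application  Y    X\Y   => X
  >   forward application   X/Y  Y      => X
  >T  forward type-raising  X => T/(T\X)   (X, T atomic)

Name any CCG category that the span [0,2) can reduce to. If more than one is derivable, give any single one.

N\PP

[0,3] S   <
  [0,2] N\PP   >
    [0,1] "gave" : (N\PP)/NP
    [1,2] "idea" : NP
  [2,3] "the" : S\(N\PP)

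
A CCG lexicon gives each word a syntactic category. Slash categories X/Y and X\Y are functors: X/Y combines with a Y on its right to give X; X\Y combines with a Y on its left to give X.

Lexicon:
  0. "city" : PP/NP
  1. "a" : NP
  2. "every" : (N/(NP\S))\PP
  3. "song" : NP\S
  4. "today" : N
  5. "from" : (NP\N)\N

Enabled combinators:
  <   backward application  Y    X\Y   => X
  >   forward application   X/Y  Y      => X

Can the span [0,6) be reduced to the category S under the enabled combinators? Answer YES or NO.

NO

PP/NP NP (N/(NP\S))\PP NP\S N (NP\N)\N
CKY chart[0,6] = {NP}; S ∉ chart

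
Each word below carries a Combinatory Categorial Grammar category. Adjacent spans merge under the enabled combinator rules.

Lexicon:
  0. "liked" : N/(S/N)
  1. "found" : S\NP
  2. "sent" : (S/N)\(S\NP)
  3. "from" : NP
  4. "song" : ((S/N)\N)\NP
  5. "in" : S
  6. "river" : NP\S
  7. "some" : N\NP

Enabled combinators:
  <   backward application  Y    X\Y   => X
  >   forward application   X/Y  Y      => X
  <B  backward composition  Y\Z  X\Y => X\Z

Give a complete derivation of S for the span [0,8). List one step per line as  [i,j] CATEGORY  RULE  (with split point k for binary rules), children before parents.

[0,1] N/(S/N)  lex  "liked"
[1,2] S\NP  lex  "found"
[2,3] (S/N)\(S\NP)  lex  "sent"
[1,3] S/N  <  k=2
[0,3] N  >  k=1
[3,4] NP  lex  "from"
[4,5] ((S/N)\N)\NP  lex  "song"
[3,5] (S/N)\N  <  k=4
[0,5] S/N  <  k=3
[5,6] S  lex  "in"
[6,7] NP\S  lex  "river"
[7,8] N\NP  lex  "some"
[6,8] N\S  <B  k=7
[5,8] N  <  k=6
[0,8] S  >  k=5

[0,8] S   >
  [0,5] S/N   <
    [0,3] N   >
      [0,1] "liked" : N/(S/N)
      [1,3] S/N   <
        [1,2] "found" : S\NP
        [2,3] "sent" : (S/N)\(S\NP)
    [3,5] (S/N)\N   <
      [3,4] "from" : NP
      [4,5] "song" : ((S/N)\N)\NP
  [5,8] N   <
    [5,6] "in" : S
    [6,8] N\S   <B
      [6,7] "river" : NP\S
      [7,8] "some" : N\NP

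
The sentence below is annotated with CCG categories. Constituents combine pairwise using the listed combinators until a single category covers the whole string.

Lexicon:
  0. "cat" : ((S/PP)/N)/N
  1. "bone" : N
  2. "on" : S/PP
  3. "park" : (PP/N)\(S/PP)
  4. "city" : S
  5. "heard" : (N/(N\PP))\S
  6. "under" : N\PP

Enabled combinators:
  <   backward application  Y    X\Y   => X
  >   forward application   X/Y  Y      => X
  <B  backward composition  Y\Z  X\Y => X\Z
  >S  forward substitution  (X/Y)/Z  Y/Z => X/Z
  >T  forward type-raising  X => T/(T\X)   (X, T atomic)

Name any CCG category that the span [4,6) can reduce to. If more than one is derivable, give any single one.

[0,7] S   >
  [0,4] S/N   >S
    [0,2] (S/PP)/N   >
      [0,1] "cat" : ((S/PP)/N)/N
      [1,2] "bone" : N
    [2,4] PP/N   <
      [2,3] "on" : S/PP
      [3,4] "park" : (PP/N)\(S/PP)
  [4,7] N   >
    [4,6] N/(N\PP)   <
      [4,5] "city" : S
      [5,6] "heard" : (N/(N\PP))\S
    [6,7] "under" : N\PP

N/(N\PP)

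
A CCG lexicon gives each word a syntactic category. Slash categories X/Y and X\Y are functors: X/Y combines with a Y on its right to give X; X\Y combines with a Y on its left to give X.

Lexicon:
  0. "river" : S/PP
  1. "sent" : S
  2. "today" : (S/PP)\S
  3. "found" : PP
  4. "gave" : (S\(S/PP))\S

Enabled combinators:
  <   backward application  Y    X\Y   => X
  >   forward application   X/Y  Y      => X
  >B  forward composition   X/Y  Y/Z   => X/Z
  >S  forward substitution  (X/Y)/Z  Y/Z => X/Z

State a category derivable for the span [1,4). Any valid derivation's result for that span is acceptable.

S

[0,5] S   <
  [0,1] "river" : S/PP
  [1,5] S\(S/PP)   <
    [1,4] S   >
      [1,3] S/PP   <
        [1,2] "sent" : S
        [2,3] "today" : (S/PP)\S
      [3,4] "found" : PP
    [4,5] "gave" : (S\(S/PP))\S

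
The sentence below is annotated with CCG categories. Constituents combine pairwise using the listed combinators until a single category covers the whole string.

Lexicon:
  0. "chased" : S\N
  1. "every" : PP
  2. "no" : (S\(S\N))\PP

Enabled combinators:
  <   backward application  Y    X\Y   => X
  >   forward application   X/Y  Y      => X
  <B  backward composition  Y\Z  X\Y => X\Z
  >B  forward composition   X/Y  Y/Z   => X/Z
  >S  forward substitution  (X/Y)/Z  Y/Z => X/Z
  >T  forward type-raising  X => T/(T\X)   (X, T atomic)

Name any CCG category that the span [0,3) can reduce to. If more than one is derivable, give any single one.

[0,3] S   <
  [0,1] "chased" : S\N
  [1,3] S\(S\N)   <
    [1,2] "every" : PP
    [2,3] "no" : (S\(S\N))\PP

S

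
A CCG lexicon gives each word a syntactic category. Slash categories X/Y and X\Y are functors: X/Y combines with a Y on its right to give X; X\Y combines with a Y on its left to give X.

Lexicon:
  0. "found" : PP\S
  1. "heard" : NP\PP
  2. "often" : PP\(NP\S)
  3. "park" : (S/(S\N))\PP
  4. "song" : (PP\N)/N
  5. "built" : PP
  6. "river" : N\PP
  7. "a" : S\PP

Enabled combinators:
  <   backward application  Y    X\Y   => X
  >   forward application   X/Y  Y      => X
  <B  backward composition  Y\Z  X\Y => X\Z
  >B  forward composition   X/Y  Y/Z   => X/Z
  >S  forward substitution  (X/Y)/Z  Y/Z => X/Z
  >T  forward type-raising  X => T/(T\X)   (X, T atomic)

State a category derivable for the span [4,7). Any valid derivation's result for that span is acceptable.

[0,8] S   >
  [0,4] S/(S\N)   <
    [0,3] PP   <
      [0,2] NP\S   <B
        [0,1] "found" : PP\S
        [1,2] "heard" : NP\PP
      [2,3] "often" : PP\(NP\S)
    [3,4] "park" : (S/(S\N))\PP
  [4,8] S\N   <B
    [4,7] PP\N   >
      [4,5] "song" : (PP\N)/N
      [5,7] N   <
        [5,6] "built" : PP
        [6,7] "river" : N\PP
    [7,8] "a" : S\PP

PP\N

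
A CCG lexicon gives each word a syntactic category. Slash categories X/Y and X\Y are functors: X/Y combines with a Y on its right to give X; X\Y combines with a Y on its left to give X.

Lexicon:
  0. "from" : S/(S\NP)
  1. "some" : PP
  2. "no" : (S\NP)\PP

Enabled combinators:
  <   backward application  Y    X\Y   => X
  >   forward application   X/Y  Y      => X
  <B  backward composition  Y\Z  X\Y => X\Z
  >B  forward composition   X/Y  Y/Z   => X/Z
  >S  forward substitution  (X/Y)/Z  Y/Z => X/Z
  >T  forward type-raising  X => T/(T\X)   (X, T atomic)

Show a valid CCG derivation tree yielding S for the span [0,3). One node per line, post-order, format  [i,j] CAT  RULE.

[0,3] S   >
  [0,1] "from" : S/(S\NP)
  [1,3] S\NP   <
    [1,2] "some" : PP
    [2,3] "no" : (S\NP)\PP

[0,1] S/(S\NP)  lex  "from"
[1,2] PP  lex  "some"
[2,3] (S\NP)\PP  lex  "no"
[1,3] S\NP  <  k=2
[0,3] S  >  k=1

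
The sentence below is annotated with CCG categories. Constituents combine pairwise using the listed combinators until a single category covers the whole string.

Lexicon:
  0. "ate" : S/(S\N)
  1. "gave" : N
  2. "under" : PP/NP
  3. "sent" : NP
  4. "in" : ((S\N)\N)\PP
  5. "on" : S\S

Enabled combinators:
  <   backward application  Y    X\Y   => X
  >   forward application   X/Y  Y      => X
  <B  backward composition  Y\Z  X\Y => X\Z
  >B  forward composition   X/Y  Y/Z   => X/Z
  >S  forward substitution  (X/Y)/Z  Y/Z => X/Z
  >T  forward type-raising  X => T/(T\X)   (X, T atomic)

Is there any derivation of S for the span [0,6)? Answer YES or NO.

YES

[0,6] S   >
  [0,1] "ate" : S/(S\N)
  [1,6] S\N   <B
    [1,5] S\N   <
      [1,2] "gave" : N
      [2,5] (S\N)\N   <
        [2,4] PP   >
          [2,3] "under" : PP/NP
          [3,4] "sent" : NP
        [4,5] "in" : ((S\N)\N)\PP
    [5,6] "on" : S\S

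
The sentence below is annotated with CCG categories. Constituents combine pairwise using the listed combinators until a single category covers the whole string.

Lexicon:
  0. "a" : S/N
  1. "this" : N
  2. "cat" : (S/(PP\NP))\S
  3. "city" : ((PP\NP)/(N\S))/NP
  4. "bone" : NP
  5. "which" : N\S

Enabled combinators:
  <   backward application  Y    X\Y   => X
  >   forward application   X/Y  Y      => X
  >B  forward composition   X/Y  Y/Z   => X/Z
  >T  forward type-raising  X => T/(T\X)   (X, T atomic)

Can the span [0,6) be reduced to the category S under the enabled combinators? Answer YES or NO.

YES

[0,6] S   >
  [0,3] S/(PP\NP)   <
    [0,2] S   >
      [0,1] "a" : S/N
      [1,2] "this" : N
    [2,3] "cat" : (S/(PP\NP))\S
  [3,6] PP\NP   >
    [3,5] (PP\NP)/(N\S)   >
      [3,4] "city" : ((PP\NP)/(N\S))/NP
      [4,5] "bone" : NP
    [5,6] "which" : N\S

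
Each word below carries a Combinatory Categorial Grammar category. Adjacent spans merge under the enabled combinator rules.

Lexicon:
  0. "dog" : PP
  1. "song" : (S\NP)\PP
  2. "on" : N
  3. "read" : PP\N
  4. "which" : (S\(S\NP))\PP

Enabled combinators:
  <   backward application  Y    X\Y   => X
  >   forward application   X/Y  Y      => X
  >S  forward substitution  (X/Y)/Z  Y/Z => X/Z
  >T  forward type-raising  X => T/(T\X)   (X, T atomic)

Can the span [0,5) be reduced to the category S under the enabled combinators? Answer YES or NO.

[0,5] S   <
  [0,2] S\NP   <
    [0,1] "dog" : PP
    [1,2] "song" : (S\NP)\PP
  [2,5] S\(S\NP)   <
    [2,4] PP   >
      [2,3] PP/(PP\N)   >T
        [2,3] "on" : N
      [3,4] "read" : PP\N
    [4,5] "which" : (S\(S\NP))\PP

YES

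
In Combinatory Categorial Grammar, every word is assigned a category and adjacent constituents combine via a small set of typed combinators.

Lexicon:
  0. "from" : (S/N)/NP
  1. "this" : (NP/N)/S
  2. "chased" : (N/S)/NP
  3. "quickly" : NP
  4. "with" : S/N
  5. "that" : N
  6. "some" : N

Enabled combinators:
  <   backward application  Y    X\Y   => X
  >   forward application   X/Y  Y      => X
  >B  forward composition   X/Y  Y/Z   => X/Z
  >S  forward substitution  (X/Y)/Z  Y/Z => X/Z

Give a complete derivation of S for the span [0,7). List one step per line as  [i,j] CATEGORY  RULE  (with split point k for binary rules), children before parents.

[0,7] S   >
  [0,6] S/N   >
    [0,1] "from" : (S/N)/NP
    [1,6] NP   >
      [1,4] NP/S   >S
        [1,2] "this" : (NP/N)/S
        [2,4] N/S   >
          [2,3] "chased" : (N/S)/NP
          [3,4] "quickly" : NP
      [4,6] S   >
        [4,5] "with" : S/N
        [5,6] "that" : N
  [6,7] "some" : N

[0,1] (S/N)/NP  lex  "from"
[1,2] (NP/N)/S  lex  "this"
[2,3] (N/S)/NP  lex  "chased"
[3,4] NP  lex  "quickly"
[2,4] N/S  >  k=3
[1,4] NP/S  >S  k=2
[4,5] S/N  lex  "with"
[5,6] N  lex  "that"
[4,6] S  >  k=5
[1,6] NP  >  k=4
[0,6] S/N  >  k=1
[6,7] N  lex  "some"
[0,7] S  >  k=6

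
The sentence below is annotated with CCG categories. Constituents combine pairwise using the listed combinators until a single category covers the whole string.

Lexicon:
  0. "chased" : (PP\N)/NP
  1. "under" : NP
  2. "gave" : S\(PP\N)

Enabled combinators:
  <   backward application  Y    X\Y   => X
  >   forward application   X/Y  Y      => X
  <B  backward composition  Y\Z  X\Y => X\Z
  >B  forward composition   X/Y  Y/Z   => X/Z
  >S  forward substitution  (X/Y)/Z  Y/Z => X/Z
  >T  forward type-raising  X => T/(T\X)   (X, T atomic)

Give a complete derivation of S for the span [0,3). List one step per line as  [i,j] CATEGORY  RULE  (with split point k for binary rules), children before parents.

[0,3] S   <
  [0,2] PP\N   >
    [0,1] "chased" : (PP\N)/NP
    [1,2] "under" : NP
  [2,3] "gave" : S\(PP\N)

[0,1] (PP\N)/NP  lex  "chased"
[1,2] NP  lex  "under"
[0,2] PP\N  >  k=1
[2,3] S\(PP\N)  lex  "gave"
[0,3] S  <  k=2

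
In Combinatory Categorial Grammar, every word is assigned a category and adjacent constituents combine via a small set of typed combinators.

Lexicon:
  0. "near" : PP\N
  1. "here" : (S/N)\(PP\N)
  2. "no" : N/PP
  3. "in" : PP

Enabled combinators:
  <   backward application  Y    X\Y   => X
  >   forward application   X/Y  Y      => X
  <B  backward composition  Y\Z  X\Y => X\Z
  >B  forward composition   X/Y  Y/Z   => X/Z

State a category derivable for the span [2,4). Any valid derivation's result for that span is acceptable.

[0,4] S   >
  [0,2] S/N   <
    [0,1] "near" : PP\N
    [1,2] "here" : (S/N)\(PP\N)
  [2,4] N   >
    [2,3] "no" : N/PP
    [3,4] "in" : PP

N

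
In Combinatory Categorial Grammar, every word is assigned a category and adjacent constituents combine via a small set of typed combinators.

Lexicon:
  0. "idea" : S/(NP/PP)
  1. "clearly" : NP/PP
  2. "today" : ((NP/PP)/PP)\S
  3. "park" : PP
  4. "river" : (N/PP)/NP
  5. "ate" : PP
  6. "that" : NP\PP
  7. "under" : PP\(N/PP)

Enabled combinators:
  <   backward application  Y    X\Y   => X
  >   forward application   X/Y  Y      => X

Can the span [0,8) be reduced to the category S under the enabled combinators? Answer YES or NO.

S/(NP/PP) NP/PP ((NP/PP)/PP)\S PP (N/PP)/NP PP NP\PP PP\(N/PP)
CKY chart[0,8] = {NP}; S ∉ chart

NO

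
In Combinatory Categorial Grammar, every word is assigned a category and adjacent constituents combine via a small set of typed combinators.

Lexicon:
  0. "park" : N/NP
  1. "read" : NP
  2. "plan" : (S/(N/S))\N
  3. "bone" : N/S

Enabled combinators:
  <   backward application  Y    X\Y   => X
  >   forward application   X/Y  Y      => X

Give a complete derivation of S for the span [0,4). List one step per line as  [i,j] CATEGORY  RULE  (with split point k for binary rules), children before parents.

[0,1] N/NP  lex  "park"
[1,2] NP  lex  "read"
[0,2] N  >  k=1
[2,3] (S/(N/S))\N  lex  "plan"
[0,3] S/(N/S)  <  k=2
[3,4] N/S  lex  "bone"
[0,4] S  >  k=3

[0,4] S   >
  [0,3] S/(N/S)   <
    [0,2] N   >
      [0,1] "park" : N/NP
      [1,2] "read" : NP
    [2,3] "plan" : (S/(N/S))\N
  [3,4] "bone" : N/S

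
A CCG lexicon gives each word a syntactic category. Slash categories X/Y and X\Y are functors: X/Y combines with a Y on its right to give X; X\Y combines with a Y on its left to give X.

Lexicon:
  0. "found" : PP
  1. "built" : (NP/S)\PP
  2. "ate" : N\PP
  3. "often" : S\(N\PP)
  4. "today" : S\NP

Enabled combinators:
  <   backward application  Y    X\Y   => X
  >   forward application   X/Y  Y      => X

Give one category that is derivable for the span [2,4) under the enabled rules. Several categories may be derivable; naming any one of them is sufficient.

[0,5] S   <
  [0,4] NP   >
    [0,2] NP/S   <
      [0,1] "found" : PP
      [1,2] "built" : (NP/S)\PP
    [2,4] S   <
      [2,3] "ate" : N\PP
      [3,4] "often" : S\(N\PP)
  [4,5] "today" : S\NP

S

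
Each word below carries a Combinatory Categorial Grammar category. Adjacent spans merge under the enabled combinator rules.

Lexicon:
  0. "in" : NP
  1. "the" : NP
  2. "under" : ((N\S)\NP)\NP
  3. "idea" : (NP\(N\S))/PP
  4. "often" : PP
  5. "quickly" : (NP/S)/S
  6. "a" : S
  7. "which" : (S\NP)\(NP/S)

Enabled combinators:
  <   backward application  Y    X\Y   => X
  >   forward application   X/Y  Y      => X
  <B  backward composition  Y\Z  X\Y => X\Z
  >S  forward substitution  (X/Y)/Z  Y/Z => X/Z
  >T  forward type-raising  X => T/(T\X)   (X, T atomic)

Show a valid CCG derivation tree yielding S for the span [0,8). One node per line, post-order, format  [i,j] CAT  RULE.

[0,8] S   <
  [0,5] NP   <
    [0,3] N\S   <
      [0,1] "in" : NP
      [1,3] (N\S)\NP   <
        [1,2] "the" : NP
        [2,3] "under" : ((N\S)\NP)\NP
    [3,5] NP\(N\S)   >
      [3,4] "idea" : (NP\(N\S))/PP
      [4,5] "often" : PP
  [5,8] S\NP   <
    [5,7] NP/S   >
      [5,6] "quickly" : (NP/S)/S
      [6,7] "a" : S
    [7,8] "which" : (S\NP)\(NP/S)

[0,1] NP  lex  "in"
[1,2] NP  lex  "the"
[2,3] ((N\S)\NP)\NP  lex  "under"
[1,3] (N\S)\NP  <  k=2
[0,3] N\S  <  k=1
[3,4] (NP\(N\S))/PP  lex  "idea"
[4,5] PP  lex  "often"
[3,5] NP\(N\S)  >  k=4
[0,5] NP  <  k=3
[5,6] (NP/S)/S  lex  "quickly"
[6,7] S  lex  "a"
[5,7] NP/S  >  k=6
[7,8] (S\NP)\(NP/S)  lex  "which"
[5,8] S\NP  <  k=7
[0,8] S  <  k=5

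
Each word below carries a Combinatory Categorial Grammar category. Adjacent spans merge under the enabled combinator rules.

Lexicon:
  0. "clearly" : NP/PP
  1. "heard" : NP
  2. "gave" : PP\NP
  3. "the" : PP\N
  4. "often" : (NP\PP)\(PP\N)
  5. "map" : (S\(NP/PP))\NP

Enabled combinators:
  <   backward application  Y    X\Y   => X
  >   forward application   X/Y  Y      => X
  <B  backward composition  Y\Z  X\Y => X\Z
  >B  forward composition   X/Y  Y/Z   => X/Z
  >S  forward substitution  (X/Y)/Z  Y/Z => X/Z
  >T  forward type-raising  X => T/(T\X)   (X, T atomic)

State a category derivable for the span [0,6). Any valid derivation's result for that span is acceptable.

S

[0,6] S   <
  [0,1] "clearly" : NP/PP
  [1,6] S\(NP/PP)   <
    [1,5] NP   <
      [1,3] PP   <
        [1,2] "heard" : NP
        [2,3] "gave" : PP\NP
      [3,5] NP\PP   <
        [3,4] "the" : PP\N
        [4,5] "often" : (NP\PP)\(PP\N)
    [5,6] "map" : (S\(NP/PP))\NP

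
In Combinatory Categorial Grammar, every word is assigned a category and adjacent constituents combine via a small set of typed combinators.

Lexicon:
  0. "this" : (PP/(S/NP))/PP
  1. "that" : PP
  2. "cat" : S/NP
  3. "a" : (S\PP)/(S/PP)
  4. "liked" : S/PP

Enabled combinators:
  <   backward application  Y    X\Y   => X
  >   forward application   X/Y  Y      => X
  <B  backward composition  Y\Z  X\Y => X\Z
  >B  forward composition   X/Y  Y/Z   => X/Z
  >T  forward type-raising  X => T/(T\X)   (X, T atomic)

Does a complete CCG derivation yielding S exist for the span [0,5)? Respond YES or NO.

[0,5] S   <
  [0,3] PP   >
    [0,2] PP/(S/NP)   >
      [0,1] "this" : (PP/(S/NP))/PP
      [1,2] "that" : PP
    [2,3] "cat" : S/NP
  [3,5] S\PP   >
    [3,4] "a" : (S\PP)/(S/PP)
    [4,5] "liked" : S/PP

YES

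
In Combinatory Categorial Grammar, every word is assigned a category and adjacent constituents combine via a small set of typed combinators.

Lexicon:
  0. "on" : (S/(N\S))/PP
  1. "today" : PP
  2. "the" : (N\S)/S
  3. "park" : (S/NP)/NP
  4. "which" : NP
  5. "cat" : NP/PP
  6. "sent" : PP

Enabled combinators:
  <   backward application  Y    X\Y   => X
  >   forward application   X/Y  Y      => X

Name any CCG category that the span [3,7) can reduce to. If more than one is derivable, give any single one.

[0,7] S   >
  [0,2] S/(N\S)   >
    [0,1] "on" : (S/(N\S))/PP
    [1,2] "today" : PP
  [2,7] N\S   >
    [2,3] "the" : (N\S)/S
    [3,7] S   >
      [3,5] S/NP   >
        [3,4] "park" : (S/NP)/NP
        [4,5] "which" : NP
      [5,7] NP   >
        [5,6] "cat" : NP/PP
        [6,7] "sent" : PP

S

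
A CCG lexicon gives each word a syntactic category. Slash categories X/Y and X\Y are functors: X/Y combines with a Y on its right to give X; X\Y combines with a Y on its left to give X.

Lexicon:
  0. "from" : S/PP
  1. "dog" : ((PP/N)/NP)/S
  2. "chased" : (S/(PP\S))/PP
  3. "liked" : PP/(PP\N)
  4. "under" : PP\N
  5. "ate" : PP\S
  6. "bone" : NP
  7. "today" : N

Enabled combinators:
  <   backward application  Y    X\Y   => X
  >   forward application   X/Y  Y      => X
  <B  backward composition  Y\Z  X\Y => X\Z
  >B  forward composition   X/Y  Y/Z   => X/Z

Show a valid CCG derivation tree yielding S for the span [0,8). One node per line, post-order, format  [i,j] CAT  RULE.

[0,8] S   >
  [0,1] "from" : S/PP
  [1,8] PP   >
    [1,7] PP/N   >
      [1,6] (PP/N)/NP   >
        [1,2] "dog" : ((PP/N)/NP)/S
        [2,6] S   >
          [2,5] S/(PP\S)   >
            [2,3] "chased" : (S/(PP\S))/PP
            [3,5] PP   >
              [3,4] "liked" : PP/(PP\N)
              [4,5] "under" : PP\N
          [5,6] "ate" : PP\S
      [6,7] "bone" : NP
    [7,8] "today" : N

[0,1] S/PP  lex  "from"
[1,2] ((PP/N)/NP)/S  lex  "dog"
[2,3] (S/(PP\S))/PP  lex  "chased"
[3,4] PP/(PP\N)  lex  "liked"
[4,5] PP\N  lex  "under"
[3,5] PP  >  k=4
[2,5] S/(PP\S)  >  k=3
[5,6] PP\S  lex  "ate"
[2,6] S  >  k=5
[1,6] (PP/N)/NP  >  k=2
[6,7] NP  lex  "bone"
[1,7] PP/N  >  k=6
[7,8] N  lex  "today"
[1,8] PP  >  k=7
[0,8] S  >  k=1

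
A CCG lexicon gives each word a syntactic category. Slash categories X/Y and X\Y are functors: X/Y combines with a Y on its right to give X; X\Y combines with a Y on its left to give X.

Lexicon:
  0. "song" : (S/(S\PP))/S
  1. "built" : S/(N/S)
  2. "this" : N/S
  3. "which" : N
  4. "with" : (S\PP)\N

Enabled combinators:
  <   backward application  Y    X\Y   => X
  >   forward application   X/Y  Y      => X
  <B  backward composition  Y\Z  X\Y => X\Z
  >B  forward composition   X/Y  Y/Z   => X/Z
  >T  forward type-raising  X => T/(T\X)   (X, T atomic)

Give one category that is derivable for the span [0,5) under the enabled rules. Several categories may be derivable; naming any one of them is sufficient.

S

[0,5] S   >
  [0,3] S/(S\PP)   >
    [0,1] "song" : (S/(S\PP))/S
    [1,3] S   >
      [1,2] "built" : S/(N/S)
      [2,3] "this" : N/S
  [3,5] S\PP   <
    [3,4] "which" : N
    [4,5] "with" : (S\PP)\N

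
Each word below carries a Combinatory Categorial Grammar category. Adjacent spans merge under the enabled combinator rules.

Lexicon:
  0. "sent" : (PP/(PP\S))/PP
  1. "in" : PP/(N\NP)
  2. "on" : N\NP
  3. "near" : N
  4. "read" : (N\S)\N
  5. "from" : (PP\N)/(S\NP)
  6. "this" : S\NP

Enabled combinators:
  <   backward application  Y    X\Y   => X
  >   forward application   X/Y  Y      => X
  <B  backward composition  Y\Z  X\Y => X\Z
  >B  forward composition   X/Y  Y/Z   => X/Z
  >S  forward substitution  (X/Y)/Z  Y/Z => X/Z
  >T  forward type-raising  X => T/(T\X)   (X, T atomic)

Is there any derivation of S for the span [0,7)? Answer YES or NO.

NO

(PP/(PP\S))/PP PP/(N\NP) N\NP N (N\S)\N (PP\N)/(S\NP) S\NP
CKY chart[0,7] = {N/(N\PP), NP/(NP\PP), PP, PP/(PP\PP), S/(S\PP)}; S ∉ chart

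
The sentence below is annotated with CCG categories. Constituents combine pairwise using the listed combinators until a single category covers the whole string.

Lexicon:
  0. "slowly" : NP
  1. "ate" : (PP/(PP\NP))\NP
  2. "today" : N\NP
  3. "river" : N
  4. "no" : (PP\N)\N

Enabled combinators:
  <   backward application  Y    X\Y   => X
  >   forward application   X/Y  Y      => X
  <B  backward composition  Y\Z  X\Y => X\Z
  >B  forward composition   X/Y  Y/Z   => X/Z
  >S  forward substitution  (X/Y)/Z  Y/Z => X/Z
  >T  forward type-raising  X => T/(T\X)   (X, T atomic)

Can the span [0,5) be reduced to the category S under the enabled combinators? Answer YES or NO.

NO

NP (PP/(PP\NP))\NP N\NP N (PP\N)\N
CKY chart[0,5] = {N/(N\PP), NP/(NP\PP), PP, PP/(PP\PP), S/(S\PP)}; S ∉ chart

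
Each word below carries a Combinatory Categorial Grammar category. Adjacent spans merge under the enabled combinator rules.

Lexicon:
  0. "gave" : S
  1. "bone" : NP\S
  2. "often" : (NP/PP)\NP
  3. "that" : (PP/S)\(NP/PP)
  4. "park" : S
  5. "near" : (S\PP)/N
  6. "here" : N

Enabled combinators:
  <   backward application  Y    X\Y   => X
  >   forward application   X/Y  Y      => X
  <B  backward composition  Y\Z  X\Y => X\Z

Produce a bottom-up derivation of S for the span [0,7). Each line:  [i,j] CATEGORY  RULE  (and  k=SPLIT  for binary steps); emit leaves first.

[0,7] S   <
  [0,5] PP   >
    [0,4] PP/S   <
      [0,3] NP/PP   <
        [0,2] NP   <
          [0,1] "gave" : S
          [1,2] "bone" : NP\S
        [2,3] "often" : (NP/PP)\NP
      [3,4] "that" : (PP/S)\(NP/PP)
    [4,5] "park" : S
  [5,7] S\PP   >
    [5,6] "near" : (S\PP)/N
    [6,7] "here" : N

[0,1] S  lex  "gave"
[1,2] NP\S  lex  "bone"
[0,2] NP  <  k=1
[2,3] (NP/PP)\NP  lex  "often"
[0,3] NP/PP  <  k=2
[3,4] (PP/S)\(NP/PP)  lex  "that"
[0,4] PP/S  <  k=3
[4,5] S  lex  "park"
[0,5] PP  >  k=4
[5,6] (S\PP)/N  lex  "near"
[6,7] N  lex  "here"
[5,7] S\PP  >  k=6
[0,7] S  <  k=5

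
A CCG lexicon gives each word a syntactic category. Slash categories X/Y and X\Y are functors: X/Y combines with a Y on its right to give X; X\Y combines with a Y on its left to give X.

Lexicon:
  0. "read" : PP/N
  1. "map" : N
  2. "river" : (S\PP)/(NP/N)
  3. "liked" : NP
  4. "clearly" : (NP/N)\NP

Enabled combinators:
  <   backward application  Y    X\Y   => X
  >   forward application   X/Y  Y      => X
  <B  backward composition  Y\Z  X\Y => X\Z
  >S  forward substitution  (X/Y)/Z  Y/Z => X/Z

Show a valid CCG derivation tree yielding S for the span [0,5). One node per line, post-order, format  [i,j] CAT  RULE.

[0,1] PP/N  lex  "read"
[1,2] N  lex  "map"
[0,2] PP  >  k=1
[2,3] (S\PP)/(NP/N)  lex  "river"
[3,4] NP  lex  "liked"
[4,5] (NP/N)\NP  lex  "clearly"
[3,5] NP/N  <  k=4
[2,5] S\PP  >  k=3
[0,5] S  <  k=2

[0,5] S   <
  [0,2] PP   >
    [0,1] "read" : PP/N
    [1,2] "map" : N
  [2,5] S\PP   >
    [2,3] "river" : (S\PP)/(NP/N)
    [3,5] NP/N   <
      [3,4] "liked" : NP
      [4,5] "clearly" : (NP/N)\NP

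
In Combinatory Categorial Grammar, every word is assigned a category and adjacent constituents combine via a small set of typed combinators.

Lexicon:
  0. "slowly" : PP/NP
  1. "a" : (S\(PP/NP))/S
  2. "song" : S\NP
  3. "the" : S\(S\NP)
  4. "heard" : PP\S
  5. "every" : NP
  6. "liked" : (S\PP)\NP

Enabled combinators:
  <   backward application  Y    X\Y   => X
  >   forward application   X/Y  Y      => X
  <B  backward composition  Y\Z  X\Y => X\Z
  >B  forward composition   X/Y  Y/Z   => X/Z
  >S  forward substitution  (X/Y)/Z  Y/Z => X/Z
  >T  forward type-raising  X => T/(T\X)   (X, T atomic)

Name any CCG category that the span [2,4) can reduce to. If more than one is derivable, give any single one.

S

[0,7] S   <
  [0,1] "slowly" : PP/NP
  [1,7] S\(PP/NP)   >
    [1,2] "a" : (S\(PP/NP))/S
    [2,7] S   <
      [2,5] PP   <
        [2,4] S   <
          [2,3] "song" : S\NP
          [3,4] "the" : S\(S\NP)
        [4,5] "heard" : PP\S
      [5,7] S\PP   <
        [5,6] "every" : NP
        [6,7] "liked" : (S\PP)\NP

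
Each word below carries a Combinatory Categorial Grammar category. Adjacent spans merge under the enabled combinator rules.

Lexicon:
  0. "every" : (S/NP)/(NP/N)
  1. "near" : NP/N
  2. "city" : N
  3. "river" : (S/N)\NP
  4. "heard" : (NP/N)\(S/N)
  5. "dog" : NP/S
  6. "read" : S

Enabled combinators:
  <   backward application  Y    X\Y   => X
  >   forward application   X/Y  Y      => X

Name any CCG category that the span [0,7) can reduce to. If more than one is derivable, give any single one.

[0,7] S   >
  [0,5] S/NP   >
    [0,1] "every" : (S/NP)/(NP/N)
    [1,5] NP/N   <
      [1,4] S/N   <
        [1,3] NP   >
          [1,2] "near" : NP/N
          [2,3] "city" : N
        [3,4] "river" : (S/N)\NP
      [4,5] "heard" : (NP/N)\(S/N)
  [5,7] NP   >
    [5,6] "dog" : NP/S
    [6,7] "read" : S

S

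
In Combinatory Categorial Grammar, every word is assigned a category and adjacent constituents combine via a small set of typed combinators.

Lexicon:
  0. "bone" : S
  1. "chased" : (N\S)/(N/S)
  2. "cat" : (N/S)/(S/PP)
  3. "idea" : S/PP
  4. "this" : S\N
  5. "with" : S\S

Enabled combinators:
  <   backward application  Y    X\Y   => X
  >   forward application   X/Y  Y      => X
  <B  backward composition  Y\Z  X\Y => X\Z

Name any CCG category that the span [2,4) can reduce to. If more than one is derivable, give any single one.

[0,6] S   <
  [0,4] N   <
    [0,1] "bone" : S
    [1,4] N\S   >
      [1,2] "chased" : (N\S)/(N/S)
      [2,4] N/S   >
        [2,3] "cat" : (N/S)/(S/PP)
        [3,4] "idea" : S/PP
  [4,6] S\N   <B
    [4,5] "this" : S\N
    [5,6] "with" : S\S

N/S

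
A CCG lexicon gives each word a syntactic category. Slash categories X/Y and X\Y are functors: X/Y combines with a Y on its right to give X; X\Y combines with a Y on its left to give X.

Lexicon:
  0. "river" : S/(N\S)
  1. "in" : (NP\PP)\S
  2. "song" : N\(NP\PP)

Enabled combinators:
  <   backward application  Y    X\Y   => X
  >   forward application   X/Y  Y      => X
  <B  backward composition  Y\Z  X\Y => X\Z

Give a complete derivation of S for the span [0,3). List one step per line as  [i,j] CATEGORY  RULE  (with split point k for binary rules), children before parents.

[0,1] S/(N\S)  lex  "river"
[1,2] (NP\PP)\S  lex  "in"
[2,3] N\(NP\PP)  lex  "song"
[1,3] N\S  <B  k=2
[0,3] S  >  k=1

[0,3] S   >
  [0,1] "river" : S/(N\S)
  [1,3] N\S   <B
    [1,2] "in" : (NP\PP)\S
    [2,3] "song" : N\(NP\PP)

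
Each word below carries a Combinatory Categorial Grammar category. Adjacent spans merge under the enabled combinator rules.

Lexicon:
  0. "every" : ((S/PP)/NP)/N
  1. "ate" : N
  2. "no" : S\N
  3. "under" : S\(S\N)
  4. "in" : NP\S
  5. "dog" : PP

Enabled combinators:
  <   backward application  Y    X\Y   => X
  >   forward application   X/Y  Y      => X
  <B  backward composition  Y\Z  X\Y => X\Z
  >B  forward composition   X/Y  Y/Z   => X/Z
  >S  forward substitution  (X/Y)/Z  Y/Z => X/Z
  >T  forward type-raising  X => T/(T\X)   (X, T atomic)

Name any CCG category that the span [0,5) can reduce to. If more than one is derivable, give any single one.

[0,6] S   >
  [0,5] S/PP   >
    [0,2] (S/PP)/NP   >
      [0,1] "every" : ((S/PP)/NP)/N
      [1,2] "ate" : N
    [2,5] NP   <
      [2,4] S   <
        [2,3] "no" : S\N
        [3,4] "under" : S\(S\N)
      [4,5] "in" : NP\S
  [5,6] "dog" : PP

S/PP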